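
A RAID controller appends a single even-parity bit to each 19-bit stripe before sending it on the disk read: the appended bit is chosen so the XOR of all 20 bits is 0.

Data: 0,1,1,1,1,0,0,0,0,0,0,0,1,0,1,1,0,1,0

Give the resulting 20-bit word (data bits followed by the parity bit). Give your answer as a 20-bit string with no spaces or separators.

01111000000010110100

XOR of the 19 data bits: 0⊕1⊕1⊕1⊕1⊕0⊕0⊕0⊕0⊕0⊕0⊕0⊕1⊕0⊕1⊕1⊕0⊕1⊕0 = 0
Parity bit = 0 (so all 20 bits XOR to 0).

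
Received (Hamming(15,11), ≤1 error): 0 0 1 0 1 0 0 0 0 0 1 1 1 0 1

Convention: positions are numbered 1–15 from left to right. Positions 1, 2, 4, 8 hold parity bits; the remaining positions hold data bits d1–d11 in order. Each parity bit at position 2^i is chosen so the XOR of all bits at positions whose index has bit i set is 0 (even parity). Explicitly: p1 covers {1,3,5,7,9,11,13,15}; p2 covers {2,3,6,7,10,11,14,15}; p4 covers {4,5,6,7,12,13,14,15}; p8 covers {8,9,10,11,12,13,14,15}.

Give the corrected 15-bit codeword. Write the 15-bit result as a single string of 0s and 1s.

000010000011101

s1 (pos 1,3,5,7,9,11,13,15): 0⊕1⊕1⊕0⊕0⊕1⊕1⊕1 = 1
s2 (pos 2,3,6,7,10,11,14,15): 0⊕1⊕0⊕0⊕0⊕1⊕0⊕1 = 1
s4 (pos 4,5,6,7,12,13,14,15): 0⊕1⊕0⊕0⊕1⊕1⊕0⊕1 = 0
s8 (pos 8,9,10,11,12,13,14,15): 0⊕0⊕0⊕1⊕1⊕1⊕0⊕1 = 0
Syndrome s8…s1 = 0011 → error at position 3.
Flip position 3: 001010000011101 → 000010000011101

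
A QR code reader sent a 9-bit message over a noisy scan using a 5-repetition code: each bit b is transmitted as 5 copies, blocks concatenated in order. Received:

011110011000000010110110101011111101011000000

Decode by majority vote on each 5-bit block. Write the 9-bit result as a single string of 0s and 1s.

100111110

Block 1 (01111): 4 ones → 1
Block 2 (00110): 2 ones → 0
Block 3 (00000): 0 ones → 0
Block 4 (01011): 3 ones → 1
Block 5 (01101): 3 ones → 1
Block 6 (01011): 3 ones → 1
Block 7 (11110): 4 ones → 1
Block 8 (10110): 3 ones → 1
Block 9 (00000): 0 ones → 0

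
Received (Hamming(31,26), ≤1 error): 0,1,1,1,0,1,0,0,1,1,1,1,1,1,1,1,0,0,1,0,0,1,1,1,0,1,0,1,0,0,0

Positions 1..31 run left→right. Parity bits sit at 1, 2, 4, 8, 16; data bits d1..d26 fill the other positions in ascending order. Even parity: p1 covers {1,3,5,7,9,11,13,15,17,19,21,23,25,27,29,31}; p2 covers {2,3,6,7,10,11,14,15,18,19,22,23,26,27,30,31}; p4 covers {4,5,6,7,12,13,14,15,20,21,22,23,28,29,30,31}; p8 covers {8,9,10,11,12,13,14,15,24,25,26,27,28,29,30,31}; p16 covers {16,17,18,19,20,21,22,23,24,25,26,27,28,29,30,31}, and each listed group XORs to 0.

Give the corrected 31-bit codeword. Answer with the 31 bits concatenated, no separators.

0111010011111111001001010101000

s1 (pos 1,3,5,7,9,11,13,15,17,19,21,23,25,27,29,31): 0⊕1⊕0⊕0⊕1⊕1⊕1⊕1⊕0⊕1⊕0⊕1⊕0⊕0⊕0⊕0 = 1
s2 (pos 2,3,6,7,10,11,14,15,18,19,22,23,26,27,30,31): 1⊕1⊕1⊕0⊕1⊕1⊕1⊕1⊕0⊕1⊕1⊕1⊕1⊕0⊕0⊕0 = 1
s4 (pos 4,5,6,7,12,13,14,15,20,21,22,23,28,29,30,31): 1⊕0⊕1⊕0⊕1⊕1⊕1⊕1⊕0⊕0⊕1⊕1⊕1⊕0⊕0⊕0 = 1
s8 (pos 8,9,10,11,12,13,14,15,24,25,26,27,28,29,30,31): 0⊕1⊕1⊕1⊕1⊕1⊕1⊕1⊕1⊕0⊕1⊕0⊕1⊕0⊕0⊕0 = 0
s16 (pos 16,17,18,19,20,21,22,23,24,25,26,27,28,29,30,31): 1⊕0⊕0⊕1⊕0⊕0⊕1⊕1⊕1⊕0⊕1⊕0⊕1⊕0⊕0⊕0 = 1
Syndrome s16…s1 = 10111 → error at position 23.
Flip position 23: 0111010011111111001001110101000 → 0111010011111111001001010101000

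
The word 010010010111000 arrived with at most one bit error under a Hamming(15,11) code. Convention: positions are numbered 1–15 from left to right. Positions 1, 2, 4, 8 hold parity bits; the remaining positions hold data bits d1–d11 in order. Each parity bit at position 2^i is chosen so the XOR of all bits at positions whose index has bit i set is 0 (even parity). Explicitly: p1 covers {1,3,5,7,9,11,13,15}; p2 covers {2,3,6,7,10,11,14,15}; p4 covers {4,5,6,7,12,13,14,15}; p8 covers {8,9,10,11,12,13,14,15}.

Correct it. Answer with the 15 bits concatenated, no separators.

000010010111000

s1 (pos 1,3,5,7,9,11,13,15): 0⊕0⊕1⊕0⊕0⊕1⊕0⊕0 = 0
s2 (pos 2,3,6,7,10,11,14,15): 1⊕0⊕0⊕0⊕1⊕1⊕0⊕0 = 1
s4 (pos 4,5,6,7,12,13,14,15): 0⊕1⊕0⊕0⊕1⊕0⊕0⊕0 = 0
s8 (pos 8,9,10,11,12,13,14,15): 1⊕0⊕1⊕1⊕1⊕0⊕0⊕0 = 0
Syndrome s8…s1 = 0010 → error at position 2.
Flip position 2: 010010010111000 → 000010010111000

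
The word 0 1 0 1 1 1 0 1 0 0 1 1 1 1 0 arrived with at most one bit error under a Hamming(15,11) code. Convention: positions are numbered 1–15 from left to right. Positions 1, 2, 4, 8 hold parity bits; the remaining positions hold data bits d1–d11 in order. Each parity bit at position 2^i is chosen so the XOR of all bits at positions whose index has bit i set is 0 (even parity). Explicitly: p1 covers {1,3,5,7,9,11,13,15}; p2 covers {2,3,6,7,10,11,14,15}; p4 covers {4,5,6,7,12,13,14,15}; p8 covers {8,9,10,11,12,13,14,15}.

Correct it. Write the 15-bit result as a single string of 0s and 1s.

010111011011110

s1 (pos 1,3,5,7,9,11,13,15): 0⊕0⊕1⊕0⊕0⊕1⊕1⊕0 = 1
s2 (pos 2,3,6,7,10,11,14,15): 1⊕0⊕1⊕0⊕0⊕1⊕1⊕0 = 0
s4 (pos 4,5,6,7,12,13,14,15): 1⊕1⊕1⊕0⊕1⊕1⊕1⊕0 = 0
s8 (pos 8,9,10,11,12,13,14,15): 1⊕0⊕0⊕1⊕1⊕1⊕1⊕0 = 1
Syndrome s8…s1 = 1001 → error at position 9.
Flip position 9: 010111010011110 → 010111011011110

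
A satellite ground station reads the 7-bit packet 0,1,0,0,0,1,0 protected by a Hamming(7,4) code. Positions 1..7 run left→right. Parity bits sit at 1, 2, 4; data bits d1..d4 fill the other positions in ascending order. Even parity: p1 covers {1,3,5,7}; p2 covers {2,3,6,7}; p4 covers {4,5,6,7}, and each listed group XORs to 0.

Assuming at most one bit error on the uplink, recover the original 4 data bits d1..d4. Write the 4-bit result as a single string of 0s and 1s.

s1 (pos 1,3,5,7): 0⊕0⊕0⊕0 = 0
s2 (pos 2,3,6,7): 1⊕0⊕1⊕0 = 0
s4 (pos 4,5,6,7): 0⊕0⊕1⊕0 = 1
Syndrome s4…s1 = 100 → error at position 4.
Flip position 4: 0100010 → 0101010
Read data bits from positions 3,5,6,7: 0010

0010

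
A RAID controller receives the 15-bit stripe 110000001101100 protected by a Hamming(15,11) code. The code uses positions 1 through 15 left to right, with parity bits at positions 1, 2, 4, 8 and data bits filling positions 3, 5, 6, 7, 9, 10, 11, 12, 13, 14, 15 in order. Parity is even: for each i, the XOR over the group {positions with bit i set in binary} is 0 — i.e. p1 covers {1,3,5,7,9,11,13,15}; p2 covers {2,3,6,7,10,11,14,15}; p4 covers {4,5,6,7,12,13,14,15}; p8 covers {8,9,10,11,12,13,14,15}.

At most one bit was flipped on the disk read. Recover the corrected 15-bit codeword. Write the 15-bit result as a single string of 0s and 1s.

s1 (pos 1,3,5,7,9,11,13,15): 1⊕0⊕0⊕0⊕1⊕0⊕1⊕0 = 1
s2 (pos 2,3,6,7,10,11,14,15): 1⊕0⊕0⊕0⊕1⊕0⊕0⊕0 = 0
s4 (pos 4,5,6,7,12,13,14,15): 0⊕0⊕0⊕0⊕1⊕1⊕0⊕0 = 0
s8 (pos 8,9,10,11,12,13,14,15): 0⊕1⊕1⊕0⊕1⊕1⊕0⊕0 = 0
Syndrome s8…s1 = 0001 → error at position 1.
Flip position 1: 110000001101100 → 010000001101100

010000001101100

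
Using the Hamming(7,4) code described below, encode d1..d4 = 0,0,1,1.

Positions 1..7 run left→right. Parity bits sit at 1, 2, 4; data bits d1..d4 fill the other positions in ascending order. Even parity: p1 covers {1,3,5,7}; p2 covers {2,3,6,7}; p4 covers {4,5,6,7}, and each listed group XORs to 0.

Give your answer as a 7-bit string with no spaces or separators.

Place data at non-parity positions: p1 p2 0 p4 0 1 1
p1 (pos 1,3,5,7): XOR of data positions = 0⊕0⊕1 = 1
p2 (pos 2,3,6,7): XOR of data positions = 0⊕1⊕1 = 0
p4 (pos 4,5,6,7): XOR of data positions = 0⊕1⊕1 = 0
Codeword: 1000011

1000011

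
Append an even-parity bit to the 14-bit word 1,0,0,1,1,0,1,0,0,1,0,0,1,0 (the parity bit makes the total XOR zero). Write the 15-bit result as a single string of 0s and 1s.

XOR of the 14 data bits: 1⊕0⊕0⊕1⊕1⊕0⊕1⊕0⊕0⊕1⊕0⊕0⊕1⊕0 = 0
Parity bit = 0 (so all 15 bits XOR to 0).

100110100100100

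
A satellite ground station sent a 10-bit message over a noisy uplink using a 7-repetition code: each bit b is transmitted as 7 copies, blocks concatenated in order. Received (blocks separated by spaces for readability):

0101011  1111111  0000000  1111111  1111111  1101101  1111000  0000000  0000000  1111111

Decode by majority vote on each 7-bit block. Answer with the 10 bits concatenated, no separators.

1101111001

Block 1 (0101011): 4 ones → 1
Block 2 (1111111): 7 ones → 1
Block 3 (0000000): 0 ones → 0
Block 4 (1111111): 7 ones → 1
Block 5 (1111111): 7 ones → 1
Block 6 (1101101): 5 ones → 1
Block 7 (1111000): 4 ones → 1
Block 8 (0000000): 0 ones → 0
Block 9 (0000000): 0 ones → 0
Block 10 (1111111): 7 ones → 1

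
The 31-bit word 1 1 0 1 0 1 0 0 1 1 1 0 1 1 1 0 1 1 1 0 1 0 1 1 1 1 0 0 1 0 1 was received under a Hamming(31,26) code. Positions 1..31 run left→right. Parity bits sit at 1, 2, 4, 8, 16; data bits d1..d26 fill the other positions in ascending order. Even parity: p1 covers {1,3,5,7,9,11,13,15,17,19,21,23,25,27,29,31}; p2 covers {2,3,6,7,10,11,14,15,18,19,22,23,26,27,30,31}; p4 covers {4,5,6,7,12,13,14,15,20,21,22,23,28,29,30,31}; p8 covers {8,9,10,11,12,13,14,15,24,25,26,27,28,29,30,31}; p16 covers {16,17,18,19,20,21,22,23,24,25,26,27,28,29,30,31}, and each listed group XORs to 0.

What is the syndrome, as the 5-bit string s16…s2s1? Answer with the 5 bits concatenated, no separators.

s1 (pos 1,3,5,7,9,11,13,15,17,19,21,23,25,27,29,31): 1⊕0⊕0⊕0⊕1⊕1⊕1⊕1⊕1⊕1⊕1⊕1⊕1⊕0⊕1⊕1 = 0
s2 (pos 2,3,6,7,10,11,14,15,18,19,22,23,26,27,30,31): 1⊕0⊕1⊕0⊕1⊕1⊕1⊕1⊕1⊕1⊕0⊕1⊕1⊕0⊕0⊕1 = 1
s4 (pos 4,5,6,7,12,13,14,15,20,21,22,23,28,29,30,31): 1⊕0⊕1⊕0⊕0⊕1⊕1⊕1⊕0⊕1⊕0⊕1⊕0⊕1⊕0⊕1 = 1
s8 (pos 8,9,10,11,12,13,14,15,24,25,26,27,28,29,30,31): 0⊕1⊕1⊕1⊕0⊕1⊕1⊕1⊕1⊕1⊕1⊕0⊕0⊕1⊕0⊕1 = 1
s16 (pos 16,17,18,19,20,21,22,23,24,25,26,27,28,29,30,31): 0⊕1⊕1⊕1⊕0⊕1⊕0⊕1⊕1⊕1⊕1⊕0⊕0⊕1⊕0⊕1 = 0
Syndrome s16…s1 = 01110 → error at position 14.

01110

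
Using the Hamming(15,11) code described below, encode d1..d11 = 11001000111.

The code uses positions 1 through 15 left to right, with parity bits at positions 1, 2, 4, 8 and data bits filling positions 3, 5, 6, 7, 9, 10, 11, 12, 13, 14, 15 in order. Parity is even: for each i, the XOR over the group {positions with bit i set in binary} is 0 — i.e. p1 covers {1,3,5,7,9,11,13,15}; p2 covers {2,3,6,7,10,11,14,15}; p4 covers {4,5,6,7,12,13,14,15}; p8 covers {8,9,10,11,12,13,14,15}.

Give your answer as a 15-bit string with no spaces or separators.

Place data at non-parity positions: p1 p2 1 p4 1 0 0 p8 1 0 0 0 1 1 1
p1 (pos 1,3,5,7,9,11,13,15): XOR of data positions = 1⊕1⊕0⊕1⊕0⊕1⊕1 = 1
p2 (pos 2,3,6,7,10,11,14,15): XOR of data positions = 1⊕0⊕0⊕0⊕0⊕1⊕1 = 1
p4 (pos 4,5,6,7,12,13,14,15): XOR of data positions = 1⊕0⊕0⊕0⊕1⊕1⊕1 = 0
p8 (pos 8,9,10,11,12,13,14,15): XOR of data positions = 1⊕0⊕0⊕0⊕1⊕1⊕1 = 0
Codeword: 111010001000111

111010001000111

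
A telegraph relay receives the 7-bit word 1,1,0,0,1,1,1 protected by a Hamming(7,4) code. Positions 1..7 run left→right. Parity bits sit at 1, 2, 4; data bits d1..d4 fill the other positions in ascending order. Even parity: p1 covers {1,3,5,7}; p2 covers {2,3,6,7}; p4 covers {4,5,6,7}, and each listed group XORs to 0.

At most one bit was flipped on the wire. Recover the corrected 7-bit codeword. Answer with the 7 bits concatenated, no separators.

s1 (pos 1,3,5,7): 1⊕0⊕1⊕1 = 1
s2 (pos 2,3,6,7): 1⊕0⊕1⊕1 = 1
s4 (pos 4,5,6,7): 0⊕1⊕1⊕1 = 1
Syndrome s4…s1 = 111 → error at position 7.
Flip position 7: 1100111 → 1100110

1100110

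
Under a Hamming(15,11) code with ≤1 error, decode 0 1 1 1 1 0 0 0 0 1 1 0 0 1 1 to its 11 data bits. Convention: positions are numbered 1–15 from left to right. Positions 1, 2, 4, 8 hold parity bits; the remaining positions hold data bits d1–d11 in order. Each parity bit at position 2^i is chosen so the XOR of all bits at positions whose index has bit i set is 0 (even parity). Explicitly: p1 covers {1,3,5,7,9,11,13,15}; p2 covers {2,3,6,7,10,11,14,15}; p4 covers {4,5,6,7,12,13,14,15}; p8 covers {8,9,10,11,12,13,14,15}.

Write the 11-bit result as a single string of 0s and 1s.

s1 (pos 1,3,5,7,9,11,13,15): 0⊕1⊕1⊕0⊕0⊕1⊕0⊕1 = 0
s2 (pos 2,3,6,7,10,11,14,15): 1⊕1⊕0⊕0⊕1⊕1⊕1⊕1 = 0
s4 (pos 4,5,6,7,12,13,14,15): 1⊕1⊕0⊕0⊕0⊕0⊕1⊕1 = 0
s8 (pos 8,9,10,11,12,13,14,15): 0⊕0⊕1⊕1⊕0⊕0⊕1⊕1 = 0
Syndrome s8…s1 = 0000 → no error.
Read data bits from positions 3,5,6,7,9,10,11,12,13,14,15: 11000110011

11000110011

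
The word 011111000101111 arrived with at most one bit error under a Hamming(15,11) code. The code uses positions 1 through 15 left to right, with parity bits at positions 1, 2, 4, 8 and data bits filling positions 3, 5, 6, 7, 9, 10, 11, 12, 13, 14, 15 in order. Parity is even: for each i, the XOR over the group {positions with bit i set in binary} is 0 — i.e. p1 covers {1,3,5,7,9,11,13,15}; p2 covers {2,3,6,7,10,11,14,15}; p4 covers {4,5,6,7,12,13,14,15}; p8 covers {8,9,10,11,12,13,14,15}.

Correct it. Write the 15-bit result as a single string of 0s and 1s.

s1 (pos 1,3,5,7,9,11,13,15): 0⊕1⊕1⊕0⊕0⊕0⊕1⊕1 = 0
s2 (pos 2,3,6,7,10,11,14,15): 1⊕1⊕1⊕0⊕1⊕0⊕1⊕1 = 0
s4 (pos 4,5,6,7,12,13,14,15): 1⊕1⊕1⊕0⊕1⊕1⊕1⊕1 = 1
s8 (pos 8,9,10,11,12,13,14,15): 0⊕0⊕1⊕0⊕1⊕1⊕1⊕1 = 1
Syndrome s8…s1 = 1100 → error at position 12.
Flip position 12: 011111000101111 → 011111000100111

011111000100111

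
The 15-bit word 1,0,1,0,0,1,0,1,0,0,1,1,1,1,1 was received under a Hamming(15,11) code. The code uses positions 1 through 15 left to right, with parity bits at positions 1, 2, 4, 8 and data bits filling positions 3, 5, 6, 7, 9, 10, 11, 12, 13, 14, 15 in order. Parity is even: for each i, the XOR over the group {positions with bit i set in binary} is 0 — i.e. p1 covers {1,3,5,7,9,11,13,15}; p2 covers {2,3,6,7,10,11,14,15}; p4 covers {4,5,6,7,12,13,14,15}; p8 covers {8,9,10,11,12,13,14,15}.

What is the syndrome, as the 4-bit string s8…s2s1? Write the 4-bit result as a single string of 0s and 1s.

0111

s1 (pos 1,3,5,7,9,11,13,15): 1⊕1⊕0⊕0⊕0⊕1⊕1⊕1 = 1
s2 (pos 2,3,6,7,10,11,14,15): 0⊕1⊕1⊕0⊕0⊕1⊕1⊕1 = 1
s4 (pos 4,5,6,7,12,13,14,15): 0⊕0⊕1⊕0⊕1⊕1⊕1⊕1 = 1
s8 (pos 8,9,10,11,12,13,14,15): 1⊕0⊕0⊕1⊕1⊕1⊕1⊕1 = 0
Syndrome s8…s1 = 0111 → error at position 7.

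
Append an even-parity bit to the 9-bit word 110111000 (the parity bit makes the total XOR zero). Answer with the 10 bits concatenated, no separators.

XOR of the 9 data bits: 1⊕1⊕0⊕1⊕1⊕1⊕0⊕0⊕0 = 1
Parity bit = 1 (so all 10 bits XOR to 0).

1101110001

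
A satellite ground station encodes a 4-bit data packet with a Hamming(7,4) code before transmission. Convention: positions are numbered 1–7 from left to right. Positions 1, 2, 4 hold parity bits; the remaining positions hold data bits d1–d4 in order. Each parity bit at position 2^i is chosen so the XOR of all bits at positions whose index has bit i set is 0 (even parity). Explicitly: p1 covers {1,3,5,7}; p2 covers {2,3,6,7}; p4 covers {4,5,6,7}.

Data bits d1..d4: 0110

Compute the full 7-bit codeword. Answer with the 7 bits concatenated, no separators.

1100110

Place data at non-parity positions: p1 p2 0 p4 1 1 0
p1 (pos 1,3,5,7): XOR of data positions = 0⊕1⊕0 = 1
p2 (pos 2,3,6,7): XOR of data positions = 0⊕1⊕0 = 1
p4 (pos 4,5,6,7): XOR of data positions = 1⊕1⊕0 = 0
Codeword: 1100110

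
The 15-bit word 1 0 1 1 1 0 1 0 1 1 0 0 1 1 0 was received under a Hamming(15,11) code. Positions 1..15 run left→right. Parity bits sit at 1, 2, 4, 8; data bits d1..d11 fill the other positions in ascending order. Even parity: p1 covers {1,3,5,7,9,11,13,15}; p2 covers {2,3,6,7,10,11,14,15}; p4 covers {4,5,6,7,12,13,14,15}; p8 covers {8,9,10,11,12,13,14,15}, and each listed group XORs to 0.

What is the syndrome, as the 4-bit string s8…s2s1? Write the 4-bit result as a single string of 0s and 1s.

0100

s1 (pos 1,3,5,7,9,11,13,15): 1⊕1⊕1⊕1⊕1⊕0⊕1⊕0 = 0
s2 (pos 2,3,6,7,10,11,14,15): 0⊕1⊕0⊕1⊕1⊕0⊕1⊕0 = 0
s4 (pos 4,5,6,7,12,13,14,15): 1⊕1⊕0⊕1⊕0⊕1⊕1⊕0 = 1
s8 (pos 8,9,10,11,12,13,14,15): 0⊕1⊕1⊕0⊕0⊕1⊕1⊕0 = 0
Syndrome s8…s1 = 0100 → error at position 4.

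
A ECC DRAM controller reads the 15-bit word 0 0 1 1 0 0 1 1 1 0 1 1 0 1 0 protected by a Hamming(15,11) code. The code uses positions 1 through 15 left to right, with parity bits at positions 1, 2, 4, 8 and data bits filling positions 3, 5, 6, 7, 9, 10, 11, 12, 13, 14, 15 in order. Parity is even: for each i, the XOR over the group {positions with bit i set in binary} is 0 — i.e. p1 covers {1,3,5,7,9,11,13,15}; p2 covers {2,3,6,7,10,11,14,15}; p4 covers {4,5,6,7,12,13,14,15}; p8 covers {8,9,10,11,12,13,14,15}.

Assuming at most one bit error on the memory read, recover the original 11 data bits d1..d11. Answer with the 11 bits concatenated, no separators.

10011011010

s1 (pos 1,3,5,7,9,11,13,15): 0⊕1⊕0⊕1⊕1⊕1⊕0⊕0 = 0
s2 (pos 2,3,6,7,10,11,14,15): 0⊕1⊕0⊕1⊕0⊕1⊕1⊕0 = 0
s4 (pos 4,5,6,7,12,13,14,15): 1⊕0⊕0⊕1⊕1⊕0⊕1⊕0 = 0
s8 (pos 8,9,10,11,12,13,14,15): 1⊕1⊕0⊕1⊕1⊕0⊕1⊕0 = 1
Syndrome s8…s1 = 1000 → error at position 8.
Flip position 8: 001100111011010 → 001100101011010
Read data bits from positions 3,5,6,7,9,10,11,12,13,14,15: 10011011010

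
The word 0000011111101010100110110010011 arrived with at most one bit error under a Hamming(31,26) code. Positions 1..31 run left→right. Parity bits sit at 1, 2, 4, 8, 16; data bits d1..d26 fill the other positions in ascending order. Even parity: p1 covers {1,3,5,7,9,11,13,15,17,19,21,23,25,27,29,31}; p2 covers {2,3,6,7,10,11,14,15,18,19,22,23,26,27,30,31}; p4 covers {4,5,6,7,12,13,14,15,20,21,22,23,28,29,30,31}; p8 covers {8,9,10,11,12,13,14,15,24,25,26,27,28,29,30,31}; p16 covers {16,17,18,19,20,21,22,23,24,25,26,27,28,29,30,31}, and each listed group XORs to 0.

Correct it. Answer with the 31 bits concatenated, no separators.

0000001111101010100110110010011

s1 (pos 1,3,5,7,9,11,13,15,17,19,21,23,25,27,29,31): 0⊕0⊕0⊕1⊕1⊕1⊕1⊕1⊕1⊕0⊕1⊕1⊕0⊕1⊕0⊕1 = 0
s2 (pos 2,3,6,7,10,11,14,15,18,19,22,23,26,27,30,31): 0⊕0⊕1⊕1⊕1⊕1⊕0⊕1⊕0⊕0⊕0⊕1⊕0⊕1⊕1⊕1 = 1
s4 (pos 4,5,6,7,12,13,14,15,20,21,22,23,28,29,30,31): 0⊕0⊕1⊕1⊕0⊕1⊕0⊕1⊕1⊕1⊕0⊕1⊕0⊕0⊕1⊕1 = 1
s8 (pos 8,9,10,11,12,13,14,15,24,25,26,27,28,29,30,31): 1⊕1⊕1⊕1⊕0⊕1⊕0⊕1⊕1⊕0⊕0⊕1⊕0⊕0⊕1⊕1 = 0
s16 (pos 16,17,18,19,20,21,22,23,24,25,26,27,28,29,30,31): 0⊕1⊕0⊕0⊕1⊕1⊕0⊕1⊕1⊕0⊕0⊕1⊕0⊕0⊕1⊕1 = 0
Syndrome s16…s1 = 00110 → error at position 6.
Flip position 6: 0000011111101010100110110010011 → 0000001111101010100110110010011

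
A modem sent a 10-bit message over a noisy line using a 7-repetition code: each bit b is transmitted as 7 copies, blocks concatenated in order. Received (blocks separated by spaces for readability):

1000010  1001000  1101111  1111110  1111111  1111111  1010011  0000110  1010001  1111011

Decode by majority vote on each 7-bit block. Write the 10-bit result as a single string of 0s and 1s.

Block 1 (1000010): 2 ones → 0
Block 2 (1001000): 2 ones → 0
Block 3 (1101111): 6 ones → 1
Block 4 (1111110): 6 ones → 1
Block 5 (1111111): 7 ones → 1
Block 6 (1111111): 7 ones → 1
Block 7 (1010011): 4 ones → 1
Block 8 (0000110): 2 ones → 0
Block 9 (1010001): 3 ones → 0
Block 10 (1111011): 6 ones → 1

0011111001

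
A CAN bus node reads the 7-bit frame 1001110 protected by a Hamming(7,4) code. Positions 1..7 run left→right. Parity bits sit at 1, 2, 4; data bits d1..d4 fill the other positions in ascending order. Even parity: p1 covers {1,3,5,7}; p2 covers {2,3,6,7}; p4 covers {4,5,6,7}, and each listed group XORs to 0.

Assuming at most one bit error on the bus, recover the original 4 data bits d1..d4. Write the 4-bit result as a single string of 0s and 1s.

s1 (pos 1,3,5,7): 1⊕0⊕1⊕0 = 0
s2 (pos 2,3,6,7): 0⊕0⊕1⊕0 = 1
s4 (pos 4,5,6,7): 1⊕1⊕1⊕0 = 1
Syndrome s4…s1 = 110 → error at position 6.
Flip position 6: 1001110 → 1001100
Read data bits from positions 3,5,6,7: 0100

0100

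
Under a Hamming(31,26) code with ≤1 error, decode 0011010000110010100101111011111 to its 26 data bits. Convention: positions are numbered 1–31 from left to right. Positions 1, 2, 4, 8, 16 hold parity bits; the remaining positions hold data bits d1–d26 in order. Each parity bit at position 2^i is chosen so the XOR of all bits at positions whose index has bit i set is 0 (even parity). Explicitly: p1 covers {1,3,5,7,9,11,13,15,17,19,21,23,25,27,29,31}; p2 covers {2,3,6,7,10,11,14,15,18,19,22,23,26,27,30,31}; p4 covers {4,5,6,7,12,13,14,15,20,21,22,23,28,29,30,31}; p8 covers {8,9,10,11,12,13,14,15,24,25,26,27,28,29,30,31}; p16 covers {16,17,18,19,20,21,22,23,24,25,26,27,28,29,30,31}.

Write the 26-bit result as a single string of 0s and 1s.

10100011001100101011011111

s1 (pos 1,3,5,7,9,11,13,15,17,19,21,23,25,27,29,31): 0⊕1⊕0⊕0⊕0⊕1⊕0⊕1⊕1⊕0⊕0⊕1⊕1⊕1⊕1⊕1 = 1
s2 (pos 2,3,6,7,10,11,14,15,18,19,22,23,26,27,30,31): 0⊕1⊕1⊕0⊕0⊕1⊕0⊕1⊕0⊕0⊕1⊕1⊕0⊕1⊕1⊕1 = 1
s4 (pos 4,5,6,7,12,13,14,15,20,21,22,23,28,29,30,31): 1⊕0⊕1⊕0⊕1⊕0⊕0⊕1⊕1⊕0⊕1⊕1⊕1⊕1⊕1⊕1 = 1
s8 (pos 8,9,10,11,12,13,14,15,24,25,26,27,28,29,30,31): 0⊕0⊕0⊕1⊕1⊕0⊕0⊕1⊕1⊕1⊕0⊕1⊕1⊕1⊕1⊕1 = 0
s16 (pos 16,17,18,19,20,21,22,23,24,25,26,27,28,29,30,31): 0⊕1⊕0⊕0⊕1⊕0⊕1⊕1⊕1⊕1⊕0⊕1⊕1⊕1⊕1⊕1 = 1
Syndrome s16…s1 = 10111 → error at position 23.
Flip position 23: 0011010000110010100101111011111 → 0011010000110010100101011011111
Read data bits from positions 3,5,6,7,9,10,11,12,13,14,15,17,18,19,20,21,22,23,24,25,26,27,28,29,30,31: 10100011001100101011011111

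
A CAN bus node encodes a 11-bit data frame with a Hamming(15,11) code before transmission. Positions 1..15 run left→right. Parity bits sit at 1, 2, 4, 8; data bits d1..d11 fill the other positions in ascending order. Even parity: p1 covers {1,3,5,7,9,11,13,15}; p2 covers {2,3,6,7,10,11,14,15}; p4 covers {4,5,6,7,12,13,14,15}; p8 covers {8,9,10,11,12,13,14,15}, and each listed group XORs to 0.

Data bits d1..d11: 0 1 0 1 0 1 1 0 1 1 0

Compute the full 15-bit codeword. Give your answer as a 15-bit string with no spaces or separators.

Place data at non-parity positions: p1 p2 0 p4 1 0 1 p8 0 1 1 0 1 1 0
p1 (pos 1,3,5,7,9,11,13,15): XOR of data positions = 0⊕1⊕1⊕0⊕1⊕1⊕0 = 0
p2 (pos 2,3,6,7,10,11,14,15): XOR of data positions = 0⊕0⊕1⊕1⊕1⊕1⊕0 = 0
p4 (pos 4,5,6,7,12,13,14,15): XOR of data positions = 1⊕0⊕1⊕0⊕1⊕1⊕0 = 0
p8 (pos 8,9,10,11,12,13,14,15): XOR of data positions = 0⊕1⊕1⊕0⊕1⊕1⊕0 = 0
Codeword: 000010100110110

000010100110110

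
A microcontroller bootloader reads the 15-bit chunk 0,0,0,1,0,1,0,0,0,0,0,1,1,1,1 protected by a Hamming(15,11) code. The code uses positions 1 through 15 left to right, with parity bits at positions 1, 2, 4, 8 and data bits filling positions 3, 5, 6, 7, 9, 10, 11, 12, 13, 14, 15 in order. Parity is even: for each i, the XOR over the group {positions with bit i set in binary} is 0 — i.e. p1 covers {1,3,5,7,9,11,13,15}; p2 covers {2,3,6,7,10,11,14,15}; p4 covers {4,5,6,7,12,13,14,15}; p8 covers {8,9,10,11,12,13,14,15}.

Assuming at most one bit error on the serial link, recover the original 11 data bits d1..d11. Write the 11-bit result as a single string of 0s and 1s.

s1 (pos 1,3,5,7,9,11,13,15): 0⊕0⊕0⊕0⊕0⊕0⊕1⊕1 = 0
s2 (pos 2,3,6,7,10,11,14,15): 0⊕0⊕1⊕0⊕0⊕0⊕1⊕1 = 1
s4 (pos 4,5,6,7,12,13,14,15): 1⊕0⊕1⊕0⊕1⊕1⊕1⊕1 = 0
s8 (pos 8,9,10,11,12,13,14,15): 0⊕0⊕0⊕0⊕1⊕1⊕1⊕1 = 0
Syndrome s8…s1 = 0010 → error at position 2.
Flip position 2: 000101000001111 → 010101000001111
Read data bits from positions 3,5,6,7,9,10,11,12,13,14,15: 00100001111

00100001111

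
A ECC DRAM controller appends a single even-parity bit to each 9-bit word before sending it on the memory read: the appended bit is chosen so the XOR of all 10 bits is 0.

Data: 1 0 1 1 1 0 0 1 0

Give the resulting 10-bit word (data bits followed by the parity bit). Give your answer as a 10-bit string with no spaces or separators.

XOR of the 9 data bits: 1⊕0⊕1⊕1⊕1⊕0⊕0⊕1⊕0 = 1
Parity bit = 1 (so all 10 bits XOR to 0).

1011100101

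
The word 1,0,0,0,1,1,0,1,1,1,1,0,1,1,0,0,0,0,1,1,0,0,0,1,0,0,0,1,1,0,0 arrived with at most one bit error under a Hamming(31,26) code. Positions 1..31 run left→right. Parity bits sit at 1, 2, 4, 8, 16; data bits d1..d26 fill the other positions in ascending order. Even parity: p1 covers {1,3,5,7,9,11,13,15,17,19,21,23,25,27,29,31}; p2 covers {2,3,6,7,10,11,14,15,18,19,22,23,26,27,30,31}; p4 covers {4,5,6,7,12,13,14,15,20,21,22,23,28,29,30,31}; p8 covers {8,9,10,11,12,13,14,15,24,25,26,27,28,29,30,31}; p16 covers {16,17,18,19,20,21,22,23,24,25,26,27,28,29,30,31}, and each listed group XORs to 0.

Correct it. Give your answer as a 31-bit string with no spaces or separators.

1000110111101100001100010001101

s1 (pos 1,3,5,7,9,11,13,15,17,19,21,23,25,27,29,31): 1⊕0⊕1⊕0⊕1⊕1⊕1⊕0⊕0⊕1⊕0⊕0⊕0⊕0⊕1⊕0 = 1
s2 (pos 2,3,6,7,10,11,14,15,18,19,22,23,26,27,30,31): 0⊕0⊕1⊕0⊕1⊕1⊕1⊕0⊕0⊕1⊕0⊕0⊕0⊕0⊕0⊕0 = 1
s4 (pos 4,5,6,7,12,13,14,15,20,21,22,23,28,29,30,31): 0⊕1⊕1⊕0⊕0⊕1⊕1⊕0⊕1⊕0⊕0⊕0⊕1⊕1⊕0⊕0 = 1
s8 (pos 8,9,10,11,12,13,14,15,24,25,26,27,28,29,30,31): 1⊕1⊕1⊕1⊕0⊕1⊕1⊕0⊕1⊕0⊕0⊕0⊕1⊕1⊕0⊕0 = 1
s16 (pos 16,17,18,19,20,21,22,23,24,25,26,27,28,29,30,31): 0⊕0⊕0⊕1⊕1⊕0⊕0⊕0⊕1⊕0⊕0⊕0⊕1⊕1⊕0⊕0 = 1
Syndrome s16…s1 = 11111 → error at position 31.
Flip position 31: 1000110111101100001100010001100 → 1000110111101100001100010001101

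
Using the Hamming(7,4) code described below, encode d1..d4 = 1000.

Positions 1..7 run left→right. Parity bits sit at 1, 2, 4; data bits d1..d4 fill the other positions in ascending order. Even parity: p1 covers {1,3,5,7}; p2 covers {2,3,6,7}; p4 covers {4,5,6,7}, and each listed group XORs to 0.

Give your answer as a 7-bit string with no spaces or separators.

Place data at non-parity positions: p1 p2 1 p4 0 0 0
p1 (pos 1,3,5,7): XOR of data positions = 1⊕0⊕0 = 1
p2 (pos 2,3,6,7): XOR of data positions = 1⊕0⊕0 = 1
p4 (pos 4,5,6,7): XOR of data positions = 0⊕0⊕0 = 0
Codeword: 1110000

1110000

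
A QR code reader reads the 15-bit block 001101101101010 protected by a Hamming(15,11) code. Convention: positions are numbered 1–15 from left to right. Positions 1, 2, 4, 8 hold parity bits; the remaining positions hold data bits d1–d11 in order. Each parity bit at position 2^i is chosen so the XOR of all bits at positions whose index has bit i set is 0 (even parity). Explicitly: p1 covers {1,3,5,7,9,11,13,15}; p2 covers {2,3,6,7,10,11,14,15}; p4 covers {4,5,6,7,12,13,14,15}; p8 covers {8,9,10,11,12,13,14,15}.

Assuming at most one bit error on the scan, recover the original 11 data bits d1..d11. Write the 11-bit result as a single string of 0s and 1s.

s1 (pos 1,3,5,7,9,11,13,15): 0⊕1⊕0⊕1⊕1⊕0⊕0⊕0 = 1
s2 (pos 2,3,6,7,10,11,14,15): 0⊕1⊕1⊕1⊕1⊕0⊕1⊕0 = 1
s4 (pos 4,5,6,7,12,13,14,15): 1⊕0⊕1⊕1⊕1⊕0⊕1⊕0 = 1
s8 (pos 8,9,10,11,12,13,14,15): 0⊕1⊕1⊕0⊕1⊕0⊕1⊕0 = 0
Syndrome s8…s1 = 0111 → error at position 7.
Flip position 7: 001101101101010 → 001101001101010
Read data bits from positions 3,5,6,7,9,10,11,12,13,14,15: 10101101010

10101101010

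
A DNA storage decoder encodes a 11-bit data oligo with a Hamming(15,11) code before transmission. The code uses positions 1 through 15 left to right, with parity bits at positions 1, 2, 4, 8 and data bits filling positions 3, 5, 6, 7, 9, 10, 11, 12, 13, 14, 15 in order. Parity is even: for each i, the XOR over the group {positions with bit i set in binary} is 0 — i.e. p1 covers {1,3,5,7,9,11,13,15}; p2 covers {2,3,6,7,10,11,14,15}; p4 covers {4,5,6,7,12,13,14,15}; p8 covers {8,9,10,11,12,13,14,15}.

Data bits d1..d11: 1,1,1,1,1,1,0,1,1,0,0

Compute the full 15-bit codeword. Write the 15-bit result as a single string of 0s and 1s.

101111101101100

Place data at non-parity positions: p1 p2 1 p4 1 1 1 p8 1 1 0 1 1 0 0
p1 (pos 1,3,5,7,9,11,13,15): XOR of data positions = 1⊕1⊕1⊕1⊕0⊕1⊕0 = 1
p2 (pos 2,3,6,7,10,11,14,15): XOR of data positions = 1⊕1⊕1⊕1⊕0⊕0⊕0 = 0
p4 (pos 4,5,6,7,12,13,14,15): XOR of data positions = 1⊕1⊕1⊕1⊕1⊕0⊕0 = 1
p8 (pos 8,9,10,11,12,13,14,15): XOR of data positions = 1⊕1⊕0⊕1⊕1⊕0⊕0 = 0
Codeword: 101111101101100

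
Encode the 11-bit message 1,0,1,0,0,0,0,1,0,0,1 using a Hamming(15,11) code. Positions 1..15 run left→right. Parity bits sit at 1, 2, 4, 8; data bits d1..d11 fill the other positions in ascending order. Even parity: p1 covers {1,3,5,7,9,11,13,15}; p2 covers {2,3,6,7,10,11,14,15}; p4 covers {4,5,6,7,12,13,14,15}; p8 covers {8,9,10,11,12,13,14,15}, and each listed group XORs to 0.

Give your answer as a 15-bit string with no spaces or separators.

Place data at non-parity positions: p1 p2 1 p4 0 1 0 p8 0 0 0 1 0 0 1
p1 (pos 1,3,5,7,9,11,13,15): XOR of data positions = 1⊕0⊕0⊕0⊕0⊕0⊕1 = 0
p2 (pos 2,3,6,7,10,11,14,15): XOR of data positions = 1⊕1⊕0⊕0⊕0⊕0⊕1 = 1
p4 (pos 4,5,6,7,12,13,14,15): XOR of data positions = 0⊕1⊕0⊕1⊕0⊕0⊕1 = 1
p8 (pos 8,9,10,11,12,13,14,15): XOR of data positions = 0⊕0⊕0⊕1⊕0⊕0⊕1 = 0
Codeword: 011101000001001

011101000001001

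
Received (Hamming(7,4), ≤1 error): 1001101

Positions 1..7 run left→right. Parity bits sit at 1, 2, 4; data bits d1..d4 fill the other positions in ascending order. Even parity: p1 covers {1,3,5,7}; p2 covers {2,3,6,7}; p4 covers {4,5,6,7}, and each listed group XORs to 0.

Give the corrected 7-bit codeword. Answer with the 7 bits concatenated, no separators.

1001100

s1 (pos 1,3,5,7): 1⊕0⊕1⊕1 = 1
s2 (pos 2,3,6,7): 0⊕0⊕0⊕1 = 1
s4 (pos 4,5,6,7): 1⊕1⊕0⊕1 = 1
Syndrome s4…s1 = 111 → error at position 7.
Flip position 7: 1001101 → 1001100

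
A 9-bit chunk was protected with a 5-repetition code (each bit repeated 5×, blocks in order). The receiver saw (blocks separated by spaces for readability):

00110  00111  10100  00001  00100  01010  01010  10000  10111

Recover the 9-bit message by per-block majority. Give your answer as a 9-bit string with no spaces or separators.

010000001

Block 1 (00110): 2 ones → 0
Block 2 (00111): 3 ones → 1
Block 3 (10100): 2 ones → 0
Block 4 (00001): 1 one → 0
Block 5 (00100): 1 one → 0
Block 6 (01010): 2 ones → 0
Block 7 (01010): 2 ones → 0
Block 8 (10000): 1 one → 0
Block 9 (10111): 4 ones → 1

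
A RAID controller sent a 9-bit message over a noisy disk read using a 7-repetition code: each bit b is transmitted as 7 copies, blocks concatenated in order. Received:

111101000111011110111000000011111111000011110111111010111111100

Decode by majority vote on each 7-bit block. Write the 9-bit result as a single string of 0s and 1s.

Block 1 (1111010): 5 ones → 1
Block 2 (0011101): 4 ones → 1
Block 3 (1110111): 6 ones → 1
Block 4 (0000000): 0 ones → 0
Block 5 (1111111): 7 ones → 1
Block 6 (1000011): 3 ones → 0
Block 7 (1101111): 6 ones → 1
Block 8 (1101011): 5 ones → 1
Block 9 (1111100): 5 ones → 1

111010111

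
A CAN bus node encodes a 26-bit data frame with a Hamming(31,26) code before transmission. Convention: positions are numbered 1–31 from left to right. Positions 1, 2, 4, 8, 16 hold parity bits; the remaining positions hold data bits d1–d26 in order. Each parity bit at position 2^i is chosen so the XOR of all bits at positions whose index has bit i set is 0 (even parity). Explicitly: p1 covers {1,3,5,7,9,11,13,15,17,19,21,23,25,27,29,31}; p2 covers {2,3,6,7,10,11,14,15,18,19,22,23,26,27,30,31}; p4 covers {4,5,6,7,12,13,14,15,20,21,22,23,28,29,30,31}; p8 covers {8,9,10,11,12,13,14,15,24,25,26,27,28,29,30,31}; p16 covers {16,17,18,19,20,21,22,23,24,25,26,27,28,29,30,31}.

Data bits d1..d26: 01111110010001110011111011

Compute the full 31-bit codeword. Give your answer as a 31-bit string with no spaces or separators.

Place data at non-parity positions: p1 p2 0 p4 1 1 1 p8 1 1 1 0 0 1 0 p16 0 0 1 1 1 0 0 1 1 1 1 1 0 1 1
p1 (pos 1,3,5,7,9,11,13,15,17,19,21,23,25,27,29,31): XOR of data positions = 0⊕1⊕1⊕1⊕1⊕0⊕0⊕0⊕1⊕1⊕0⊕1⊕1⊕0⊕1 = 1
p2 (pos 2,3,6,7,10,11,14,15,18,19,22,23,26,27,30,31): XOR of data positions = 0⊕1⊕1⊕1⊕1⊕1⊕0⊕0⊕1⊕0⊕0⊕1⊕1⊕1⊕1 = 0
p4 (pos 4,5,6,7,12,13,14,15,20,21,22,23,28,29,30,31): XOR of data positions = 1⊕1⊕1⊕0⊕0⊕1⊕0⊕1⊕1⊕0⊕0⊕1⊕0⊕1⊕1 = 1
p8 (pos 8,9,10,11,12,13,14,15,24,25,26,27,28,29,30,31): XOR of data positions = 1⊕1⊕1⊕0⊕0⊕1⊕0⊕1⊕1⊕1⊕1⊕1⊕0⊕1⊕1 = 1
p16 (pos 16,17,18,19,20,21,22,23,24,25,26,27,28,29,30,31): XOR of data positions = 0⊕0⊕1⊕1⊕1⊕0⊕0⊕1⊕1⊕1⊕1⊕1⊕0⊕1⊕1 = 0
Codeword: 1001111111100100001110011111011

1001111111100100001110011111011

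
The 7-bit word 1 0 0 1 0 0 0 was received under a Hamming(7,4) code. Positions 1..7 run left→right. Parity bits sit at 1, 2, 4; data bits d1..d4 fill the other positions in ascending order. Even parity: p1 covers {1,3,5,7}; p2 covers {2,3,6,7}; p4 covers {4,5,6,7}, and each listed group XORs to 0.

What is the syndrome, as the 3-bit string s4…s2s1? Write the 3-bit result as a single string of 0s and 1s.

101

s1 (pos 1,3,5,7): 1⊕0⊕0⊕0 = 1
s2 (pos 2,3,6,7): 0⊕0⊕0⊕0 = 0
s4 (pos 4,5,6,7): 1⊕0⊕0⊕0 = 1
Syndrome s4…s1 = 101 → error at position 5.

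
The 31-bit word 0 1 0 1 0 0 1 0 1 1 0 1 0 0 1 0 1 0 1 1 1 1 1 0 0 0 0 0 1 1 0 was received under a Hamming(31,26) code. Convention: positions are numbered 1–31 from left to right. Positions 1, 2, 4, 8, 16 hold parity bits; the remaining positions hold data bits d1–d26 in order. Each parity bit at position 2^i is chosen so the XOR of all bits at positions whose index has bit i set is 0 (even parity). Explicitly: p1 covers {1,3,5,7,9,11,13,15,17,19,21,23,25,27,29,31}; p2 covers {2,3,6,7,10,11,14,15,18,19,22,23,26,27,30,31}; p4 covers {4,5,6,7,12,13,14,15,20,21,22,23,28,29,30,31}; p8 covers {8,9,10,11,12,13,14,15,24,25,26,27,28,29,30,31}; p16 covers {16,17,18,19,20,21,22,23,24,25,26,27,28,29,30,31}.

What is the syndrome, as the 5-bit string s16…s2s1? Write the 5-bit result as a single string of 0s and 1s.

s1 (pos 1,3,5,7,9,11,13,15,17,19,21,23,25,27,29,31): 0⊕0⊕0⊕1⊕1⊕0⊕0⊕1⊕1⊕1⊕1⊕1⊕0⊕0⊕1⊕0 = 0
s2 (pos 2,3,6,7,10,11,14,15,18,19,22,23,26,27,30,31): 1⊕0⊕0⊕1⊕1⊕0⊕0⊕1⊕0⊕1⊕1⊕1⊕0⊕0⊕1⊕0 = 0
s4 (pos 4,5,6,7,12,13,14,15,20,21,22,23,28,29,30,31): 1⊕0⊕0⊕1⊕1⊕0⊕0⊕1⊕1⊕1⊕1⊕1⊕0⊕1⊕1⊕0 = 0
s8 (pos 8,9,10,11,12,13,14,15,24,25,26,27,28,29,30,31): 0⊕1⊕1⊕0⊕1⊕0⊕0⊕1⊕0⊕0⊕0⊕0⊕0⊕1⊕1⊕0 = 0
s16 (pos 16,17,18,19,20,21,22,23,24,25,26,27,28,29,30,31): 0⊕1⊕0⊕1⊕1⊕1⊕1⊕1⊕0⊕0⊕0⊕0⊕0⊕1⊕1⊕0 = 0
Syndrome s16…s1 = 00000 → no error.

00000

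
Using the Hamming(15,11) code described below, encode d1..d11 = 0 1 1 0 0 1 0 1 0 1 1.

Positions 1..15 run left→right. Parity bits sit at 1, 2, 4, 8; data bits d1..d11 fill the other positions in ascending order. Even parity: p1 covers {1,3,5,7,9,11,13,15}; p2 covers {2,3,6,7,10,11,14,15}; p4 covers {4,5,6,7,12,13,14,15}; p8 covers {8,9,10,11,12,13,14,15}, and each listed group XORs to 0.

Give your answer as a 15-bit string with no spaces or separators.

000111000101011

Place data at non-parity positions: p1 p2 0 p4 1 1 0 p8 0 1 0 1 0 1 1
p1 (pos 1,3,5,7,9,11,13,15): XOR of data positions = 0⊕1⊕0⊕0⊕0⊕0⊕1 = 0
p2 (pos 2,3,6,7,10,11,14,15): XOR of data positions = 0⊕1⊕0⊕1⊕0⊕1⊕1 = 0
p4 (pos 4,5,6,7,12,13,14,15): XOR of data positions = 1⊕1⊕0⊕1⊕0⊕1⊕1 = 1
p8 (pos 8,9,10,11,12,13,14,15): XOR of data positions = 0⊕1⊕0⊕1⊕0⊕1⊕1 = 0
Codeword: 000111000101011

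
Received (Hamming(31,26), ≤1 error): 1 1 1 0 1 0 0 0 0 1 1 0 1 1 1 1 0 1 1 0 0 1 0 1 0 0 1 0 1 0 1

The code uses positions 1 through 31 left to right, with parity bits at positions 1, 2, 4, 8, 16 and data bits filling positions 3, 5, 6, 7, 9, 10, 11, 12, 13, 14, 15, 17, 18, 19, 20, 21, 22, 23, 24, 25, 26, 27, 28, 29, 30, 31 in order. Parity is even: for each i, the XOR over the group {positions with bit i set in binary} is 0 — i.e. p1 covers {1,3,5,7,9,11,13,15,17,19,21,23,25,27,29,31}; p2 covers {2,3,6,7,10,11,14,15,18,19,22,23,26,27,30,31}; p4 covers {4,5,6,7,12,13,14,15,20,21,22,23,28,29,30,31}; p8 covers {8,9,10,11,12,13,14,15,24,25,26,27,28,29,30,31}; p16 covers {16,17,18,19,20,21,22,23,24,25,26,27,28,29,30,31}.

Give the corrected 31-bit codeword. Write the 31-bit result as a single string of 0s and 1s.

s1 (pos 1,3,5,7,9,11,13,15,17,19,21,23,25,27,29,31): 1⊕1⊕1⊕0⊕0⊕1⊕1⊕1⊕0⊕1⊕0⊕0⊕0⊕1⊕1⊕1 = 0
s2 (pos 2,3,6,7,10,11,14,15,18,19,22,23,26,27,30,31): 1⊕1⊕0⊕0⊕1⊕1⊕1⊕1⊕1⊕1⊕1⊕0⊕0⊕1⊕0⊕1 = 1
s4 (pos 4,5,6,7,12,13,14,15,20,21,22,23,28,29,30,31): 0⊕1⊕0⊕0⊕0⊕1⊕1⊕1⊕0⊕0⊕1⊕0⊕0⊕1⊕0⊕1 = 1
s8 (pos 8,9,10,11,12,13,14,15,24,25,26,27,28,29,30,31): 0⊕0⊕1⊕1⊕0⊕1⊕1⊕1⊕1⊕0⊕0⊕1⊕0⊕1⊕0⊕1 = 1
s16 (pos 16,17,18,19,20,21,22,23,24,25,26,27,28,29,30,31): 1⊕0⊕1⊕1⊕0⊕0⊕1⊕0⊕1⊕0⊕0⊕1⊕0⊕1⊕0⊕1 = 0
Syndrome s16…s1 = 01110 → error at position 14.
Flip position 14: 1110100001101111011001010010101 → 1110100001101011011001010010101

1110100001101011011001010010101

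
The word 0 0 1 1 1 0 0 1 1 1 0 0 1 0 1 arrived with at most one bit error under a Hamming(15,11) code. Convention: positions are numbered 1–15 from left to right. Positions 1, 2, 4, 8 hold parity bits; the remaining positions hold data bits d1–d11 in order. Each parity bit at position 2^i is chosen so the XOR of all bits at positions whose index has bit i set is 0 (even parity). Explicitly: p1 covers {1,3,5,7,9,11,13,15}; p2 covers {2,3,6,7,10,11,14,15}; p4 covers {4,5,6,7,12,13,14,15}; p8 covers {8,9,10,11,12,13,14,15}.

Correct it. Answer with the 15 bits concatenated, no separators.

001110011110101

s1 (pos 1,3,5,7,9,11,13,15): 0⊕1⊕1⊕0⊕1⊕0⊕1⊕1 = 1
s2 (pos 2,3,6,7,10,11,14,15): 0⊕1⊕0⊕0⊕1⊕0⊕0⊕1 = 1
s4 (pos 4,5,6,7,12,13,14,15): 1⊕1⊕0⊕0⊕0⊕1⊕0⊕1 = 0
s8 (pos 8,9,10,11,12,13,14,15): 1⊕1⊕1⊕0⊕0⊕1⊕0⊕1 = 1
Syndrome s8…s1 = 1011 → error at position 11.
Flip position 11: 001110011100101 → 001110011110101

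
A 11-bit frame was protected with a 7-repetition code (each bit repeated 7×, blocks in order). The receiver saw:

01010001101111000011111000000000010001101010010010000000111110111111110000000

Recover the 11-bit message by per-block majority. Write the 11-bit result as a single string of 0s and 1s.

Block 1 (0101000): 2 ones → 0
Block 2 (1101111): 6 ones → 1
Block 3 (0000111): 3 ones → 0
Block 4 (1100000): 2 ones → 0
Block 5 (0000010): 1 one → 0
Block 6 (0011010): 3 ones → 0
Block 7 (1001001): 3 ones → 0
Block 8 (0000000): 0 ones → 0
Block 9 (1111101): 6 ones → 1
Block 10 (1111111): 7 ones → 1
Block 11 (0000000): 0 ones → 0

01000000110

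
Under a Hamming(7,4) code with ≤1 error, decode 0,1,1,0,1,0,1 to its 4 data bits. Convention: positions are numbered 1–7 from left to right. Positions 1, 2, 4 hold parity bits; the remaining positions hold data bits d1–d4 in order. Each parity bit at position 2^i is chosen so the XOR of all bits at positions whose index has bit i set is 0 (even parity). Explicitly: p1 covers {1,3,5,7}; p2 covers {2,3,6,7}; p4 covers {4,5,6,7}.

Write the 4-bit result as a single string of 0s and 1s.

s1 (pos 1,3,5,7): 0⊕1⊕1⊕1 = 1
s2 (pos 2,3,6,7): 1⊕1⊕0⊕1 = 1
s4 (pos 4,5,6,7): 0⊕1⊕0⊕1 = 0
Syndrome s4…s1 = 011 → error at position 3.
Flip position 3: 0110101 → 0100101
Read data bits from positions 3,5,6,7: 0101

0101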